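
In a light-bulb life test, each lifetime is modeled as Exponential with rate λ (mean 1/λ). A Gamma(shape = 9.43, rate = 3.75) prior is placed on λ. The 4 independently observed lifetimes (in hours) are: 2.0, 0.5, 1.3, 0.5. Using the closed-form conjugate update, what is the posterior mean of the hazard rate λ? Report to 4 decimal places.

With a Gamma(shape α, rate β) prior on the exponential rate λ, the posterior after n observations with total T = Σxᵢ is Gamma(α+n, β+T).
Sum of observations T = 4.3 hours; n = 4.
Posterior: Gamma(9.43+4, 3.75+4.3) = Gamma(13.43, 8.05).
Posterior mean of λ = α/β = 13.43/8.05 = 1.6683.

1.6683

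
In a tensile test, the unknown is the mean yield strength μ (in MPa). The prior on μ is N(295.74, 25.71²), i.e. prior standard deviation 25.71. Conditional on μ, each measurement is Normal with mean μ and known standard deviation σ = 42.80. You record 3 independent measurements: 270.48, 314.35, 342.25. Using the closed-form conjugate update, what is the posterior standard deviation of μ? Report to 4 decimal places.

For Normal data with known variance σ², a Normal(μ₀, σ₀²) prior on μ is conjugate. Posterior precision = 1/σ₀² + n/σ²; posterior mean is the precision-weighted average of μ₀ and x̄.
σ₀² = 25.71² = 661.0041, σ² = 42.80² = 1831.84; σ² + n·σ₀² = 1831.84 + 3·661.0041 = 3814.8523.
Posterior precision = 1/σ₀² + n/σ² = 1/661.0041 + 3/1831.84 = (σ² + n·σ₀²)/(σ₀²σ²) = 3814.8523/(661.0041·1831.84); posterior variance σₙ² = σ₀²σ²/(σ² + n·σ₀²) = 661.0041·1831.84/3814.8523 = 317.405146.
Posterior SD = √σₙ² = √(661.0041·1831.84/3814.8523) = 17.8159.

17.8159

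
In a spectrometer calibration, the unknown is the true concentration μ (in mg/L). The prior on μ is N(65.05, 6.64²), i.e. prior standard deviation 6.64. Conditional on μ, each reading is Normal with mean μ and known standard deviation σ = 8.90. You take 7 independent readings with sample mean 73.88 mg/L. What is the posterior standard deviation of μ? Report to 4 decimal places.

3.0008

For Normal data with known variance σ², a Normal(μ₀, σ₀²) prior on μ is conjugate. Posterior precision = 1/σ₀² + n/σ²; posterior mean is the precision-weighted average of μ₀ and x̄.
σ₀² = 6.64² = 44.0896, σ² = 8.90² = 79.21; σ² + n·σ₀² = 79.21 + 7·44.0896 = 387.8372.
Posterior precision = 1/σ₀² + n/σ² = 1/44.0896 + 7/79.21 = (σ² + n·σ₀²)/(σ₀²σ²) = 387.8372/(44.0896·79.21); posterior variance σₙ² = σ₀²σ²/(σ² + n·σ₀²) = 44.0896·79.21/387.8372 = 9.004647.
Posterior SD = √σₙ² = √(44.0896·79.21/387.8372) = 3.0008.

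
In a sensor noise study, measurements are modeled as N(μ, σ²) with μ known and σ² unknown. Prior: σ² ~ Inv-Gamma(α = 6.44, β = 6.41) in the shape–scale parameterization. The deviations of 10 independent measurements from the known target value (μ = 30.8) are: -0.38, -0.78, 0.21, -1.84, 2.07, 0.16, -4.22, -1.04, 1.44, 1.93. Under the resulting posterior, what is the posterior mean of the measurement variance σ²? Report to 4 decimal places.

With known mean μ and an Inverse-Gamma(α, β) prior on σ², the Normal likelihood is conjugate: posterior is Inv-Gamma(α + n/2, β + Σ(xᵢ−μ)²/2).
Σ(xᵢ−μ)² = (-0.38)² + (-0.78)² + (0.21)² + (-1.84)² + (2.07)² + (0.16)² + (-4.22)² + (-1.04)² + (1.44)² + (1.93)² = 33.1815.
Posterior: Inv-Gamma(6.44 + 10/2, 6.41 + 33.1815/2) = Inv-Gamma(11.44, 23.00075).
E[σ²|data] = β/(α−1) = 23.00075/10.44 = 2.2031.

2.2031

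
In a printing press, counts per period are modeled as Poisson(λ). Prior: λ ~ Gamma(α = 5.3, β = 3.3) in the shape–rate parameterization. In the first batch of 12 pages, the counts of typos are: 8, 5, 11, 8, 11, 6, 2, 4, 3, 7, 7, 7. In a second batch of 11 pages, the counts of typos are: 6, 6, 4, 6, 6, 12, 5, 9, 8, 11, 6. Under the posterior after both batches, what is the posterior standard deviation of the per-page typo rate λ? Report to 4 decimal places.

0.4859

With a Gamma(shape α, rate β) prior, the Poisson likelihood is conjugate: the posterior is Gamma(α + ΣXᵢ, β + n).
Batch 1: sum of counts S = 79 over n = 12 pages.
After batch 1: Gamma(α+S, β+n) = Gamma(5.3+79, 3.3+12) = Gamma(84.3, 15.3).
Batch 2: sum of counts S = 79 over n = 11 pages.
After batch 2: Gamma(α+S, β+n) = Gamma(84.3+79, 15.3+11) = Gamma(163.3, 26.3).
SD = √α/β = √163.3/26.3 = 0.4859.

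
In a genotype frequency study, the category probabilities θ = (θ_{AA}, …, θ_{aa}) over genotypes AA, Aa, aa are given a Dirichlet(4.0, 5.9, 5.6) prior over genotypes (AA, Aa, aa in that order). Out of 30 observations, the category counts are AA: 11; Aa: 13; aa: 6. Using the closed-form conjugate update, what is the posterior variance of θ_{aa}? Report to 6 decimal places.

The Dirichlet prior is conjugate to the Multinomial likelihood: each posterior αⱼ = prior αⱼ + observed count nⱼ.
Posterior concentration: (15.0, 18.9, 11.6), total = 45.5.
Var[θ_j] = α_j(Σα−α_j)/((Σα)²(Σα+1)) = 11.6·33.9/(45.5²·46.5) = 0.004085.

0.004085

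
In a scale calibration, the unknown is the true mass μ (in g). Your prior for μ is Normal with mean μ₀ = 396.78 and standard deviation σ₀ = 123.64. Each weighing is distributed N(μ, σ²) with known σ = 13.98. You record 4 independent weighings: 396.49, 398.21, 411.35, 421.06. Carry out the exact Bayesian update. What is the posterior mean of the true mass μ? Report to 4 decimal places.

406.7456

For Normal data with known variance σ², a Normal(μ₀, σ₀²) prior on μ is conjugate. Posterior precision = 1/σ₀² + n/σ²; posterior mean is the precision-weighted average of μ₀ and x̄.
Σxᵢ = 396.49 + 398.21 + 411.35 + 421.06 = 1627.11, so n·x̄ = 1627.11.
σ₀² = 123.64² = 15286.8496, σ² = 13.98² = 195.4404; σ² + n·σ₀² = 195.4404 + 4·15286.8496 = 61342.8388.
Posterior mean = (μ₀/σ₀² + n·x̄/σ²)/(1/σ₀² + n/σ²) = (σ²·μ₀ + σ₀²·n·x̄)/(σ² + n·σ₀²) = (195.4404·396.78 + 15286.8496·1627.11)/61342.8388 = 24950932.694568/61342.8388 = 406.7456.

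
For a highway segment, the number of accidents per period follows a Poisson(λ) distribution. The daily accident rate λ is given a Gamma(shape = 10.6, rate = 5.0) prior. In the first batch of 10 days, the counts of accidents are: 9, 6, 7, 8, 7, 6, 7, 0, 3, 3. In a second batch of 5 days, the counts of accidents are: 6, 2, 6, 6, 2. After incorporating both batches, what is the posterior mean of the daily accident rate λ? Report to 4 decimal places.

With a Gamma(shape α, rate β) prior, the Poisson likelihood is conjugate: the posterior is Gamma(α + ΣXᵢ, β + n).
Batch 1: sum of counts S = 56 over n = 10 days.
After batch 1: Gamma(α+S, β+n) = Gamma(10.6+56, 5.0+10) = Gamma(66.6, 15.0).
Batch 2: sum of counts S = 22 over n = 5 days.
After batch 2: Gamma(α+S, β+n) = Gamma(66.6+22, 15.0+5) = Gamma(88.6, 20.0).
Posterior mean = α/β = 88.6/20.0 = 4.4300.

4.4300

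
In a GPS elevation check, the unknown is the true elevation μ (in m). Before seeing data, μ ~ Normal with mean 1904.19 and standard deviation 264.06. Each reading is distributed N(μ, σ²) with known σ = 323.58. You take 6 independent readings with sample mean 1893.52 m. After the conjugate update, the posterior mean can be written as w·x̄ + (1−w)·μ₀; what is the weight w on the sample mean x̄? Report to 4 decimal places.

0.7998

For Normal data with known variance σ², a Normal(μ₀, σ₀²) prior on μ is conjugate. Posterior precision = 1/σ₀² + n/σ²; posterior mean is the precision-weighted average of μ₀ and x̄.
σ₀² = 264.06² = 69727.6836, σ² = 323.58² = 104704.0164. Prior precision 1/σ₀² = 1/69727.6836; data precision n/σ² = 6/104704.0164.
w = (n/σ²)/(1/σ₀² + n/σ²) = n·σ₀²/(σ² + n·σ₀²) = 6·69727.6836/(104704.0164 + 6·69727.6836) = 418366.1016/523070.118 = 0.7998.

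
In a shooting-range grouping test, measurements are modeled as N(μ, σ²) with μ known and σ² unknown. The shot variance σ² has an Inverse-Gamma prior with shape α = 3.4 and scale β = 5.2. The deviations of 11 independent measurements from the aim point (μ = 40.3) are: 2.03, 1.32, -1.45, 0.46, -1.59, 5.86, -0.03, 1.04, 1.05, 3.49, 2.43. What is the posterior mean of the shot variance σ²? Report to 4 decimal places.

With known mean μ and an Inverse-Gamma(α, β) prior on σ², the Normal likelihood is conjugate: posterior is Inv-Gamma(α + n/2, β + Σ(xᵢ−μ)²/2).
Σ(xᵢ−μ)² = (2.03)² + (1.32)² + (-1.45)² + (0.46)² + (-1.59)² + (5.86)² + (-0.03)² + (1.04)² + (1.05)² + (3.49)² + (2.43)² = 65.3151.
Posterior: Inv-Gamma(3.4 + 11/2, 5.2 + 65.3151/2) = Inv-Gamma(8.90, 37.85755).
E[σ²|data] = β/(α−1) = 37.85755/7.90 = 4.7921.

4.7921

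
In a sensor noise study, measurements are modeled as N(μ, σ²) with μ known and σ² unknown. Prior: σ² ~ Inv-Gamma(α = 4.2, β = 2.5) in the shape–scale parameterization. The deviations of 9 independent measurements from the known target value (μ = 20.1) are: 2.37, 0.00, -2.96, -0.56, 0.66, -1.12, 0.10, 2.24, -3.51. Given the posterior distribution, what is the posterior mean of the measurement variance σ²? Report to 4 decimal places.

With known mean μ and an Inverse-Gamma(α, β) prior on σ², the Normal likelihood is conjugate: posterior is Inv-Gamma(α + n/2, β + Σ(xᵢ−μ)²/2).
Σ(xᵢ−μ)² = (2.37)² + (0.00)² + (-2.96)² + (-0.56)² + (0.66)² + (-1.12)² + (0.10)² + (2.24)² + (-3.51)² = 33.7298.
Posterior: Inv-Gamma(4.2 + 9/2, 2.5 + 33.7298/2) = Inv-Gamma(8.70, 19.36490).
E[σ²|data] = β/(α−1) = 19.36490/7.70 = 2.5149.

2.5149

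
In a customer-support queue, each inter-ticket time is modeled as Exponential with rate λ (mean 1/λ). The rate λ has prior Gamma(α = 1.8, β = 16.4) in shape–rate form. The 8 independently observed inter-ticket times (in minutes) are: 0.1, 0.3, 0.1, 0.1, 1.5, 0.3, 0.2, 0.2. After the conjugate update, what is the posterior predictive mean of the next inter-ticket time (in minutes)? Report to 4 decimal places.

2.1818

With a Gamma(shape α, rate β) prior on the exponential rate λ, the posterior after n observations with total T = Σxᵢ is Gamma(α+n, β+T).
Sum of observations T = 2.8 minutes; n = 8.
Posterior: Gamma(1.8+8, 16.4+2.8) = Gamma(9.8, 19.2).
The predictive distribution for the next observation is Lomax; its mean is β/(α−1) = 19.2/8.8 = 2.1818.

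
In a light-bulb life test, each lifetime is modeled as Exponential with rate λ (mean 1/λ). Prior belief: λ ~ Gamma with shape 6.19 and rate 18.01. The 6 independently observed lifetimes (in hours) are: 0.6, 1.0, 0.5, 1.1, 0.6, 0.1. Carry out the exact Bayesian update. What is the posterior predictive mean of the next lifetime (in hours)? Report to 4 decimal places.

1.9580

With a Gamma(shape α, rate β) prior on the exponential rate λ, the posterior after n observations with total T = Σxᵢ is Gamma(α+n, β+T).
Sum of observations T = 3.9 hours; n = 6.
Posterior: Gamma(6.19+6, 18.01+3.9) = Gamma(12.19, 21.91).
The predictive distribution for the next observation is Lomax; its mean is β/(α−1) = 21.91/11.19 = 1.9580.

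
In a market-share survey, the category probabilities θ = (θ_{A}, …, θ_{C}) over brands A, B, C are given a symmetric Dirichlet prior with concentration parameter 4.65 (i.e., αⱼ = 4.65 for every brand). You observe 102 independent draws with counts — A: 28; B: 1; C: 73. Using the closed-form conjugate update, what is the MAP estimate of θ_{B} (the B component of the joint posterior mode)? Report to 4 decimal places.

0.0412

The Dirichlet prior is conjugate to the Multinomial likelihood: each posterior αⱼ = prior αⱼ + observed count nⱼ.
Posterior concentration: (32.65, 5.65, 77.65), total = 115.95.
Joint mode component: (α_{B}−1)/(Σα−K) = 4.65/112.95 = 0.0412.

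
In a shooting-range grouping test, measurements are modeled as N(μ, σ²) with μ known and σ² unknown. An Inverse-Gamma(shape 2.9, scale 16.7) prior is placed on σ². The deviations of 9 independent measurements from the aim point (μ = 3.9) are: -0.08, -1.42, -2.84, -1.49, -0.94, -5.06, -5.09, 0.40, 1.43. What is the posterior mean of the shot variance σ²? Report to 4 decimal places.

7.8366

With known mean μ and an Inverse-Gamma(α, β) prior on σ², the Normal likelihood is conjugate: posterior is Inv-Gamma(α + n/2, β + Σ(xᵢ−μ)²/2).
Σ(xᵢ−μ)² = (-0.08)² + (-1.42)² + (-2.84)² + (-1.49)² + (-0.94)² + (-5.06)² + (-5.09)² + (0.40)² + (1.43)² = 66.9087.
Posterior: Inv-Gamma(2.9 + 9/2, 16.7 + 66.9087/2) = Inv-Gamma(7.40, 50.15435).
E[σ²|data] = β/(α−1) = 50.15435/6.40 = 7.8366.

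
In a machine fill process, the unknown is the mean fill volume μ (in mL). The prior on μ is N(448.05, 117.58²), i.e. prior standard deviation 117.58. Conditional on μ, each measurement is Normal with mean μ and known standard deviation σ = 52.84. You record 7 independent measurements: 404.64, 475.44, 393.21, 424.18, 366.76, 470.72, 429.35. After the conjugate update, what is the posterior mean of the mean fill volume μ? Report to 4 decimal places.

For Normal data with known variance σ², a Normal(μ₀, σ₀²) prior on μ is conjugate. Posterior precision = 1/σ₀² + n/σ²; posterior mean is the precision-weighted average of μ₀ and x̄.
Σxᵢ = 404.64 + 475.44 + 393.21 + 424.18 + 366.76 + 470.72 + 429.35 = 2964.3, so n·x̄ = 2964.3.
σ₀² = 117.58² = 13825.0564, σ² = 52.84² = 2792.0656; σ² + n·σ₀² = 2792.0656 + 7·13825.0564 = 99567.4604.
Posterior mean = (μ₀/σ₀² + n·x̄/σ²)/(1/σ₀² + n/σ²) = (σ²·μ₀ + σ₀²·n·x̄)/(σ² + n·σ₀²) = (2792.0656·448.05 + 13825.0564·2964.3)/99567.4604 = 42232599.6786/99567.4604 = 424.1607.

424.1607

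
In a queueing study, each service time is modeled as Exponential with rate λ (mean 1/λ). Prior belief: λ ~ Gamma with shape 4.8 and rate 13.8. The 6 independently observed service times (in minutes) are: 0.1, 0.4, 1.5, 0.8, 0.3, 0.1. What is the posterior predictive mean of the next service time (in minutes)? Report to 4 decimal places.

With a Gamma(shape α, rate β) prior on the exponential rate λ, the posterior after n observations with total T = Σxᵢ is Gamma(α+n, β+T).
Sum of observations T = 3.2 minutes; n = 6.
Posterior: Gamma(4.8+6, 13.8+3.2) = Gamma(10.8, 17.0).
The predictive distribution for the next observation is Lomax; its mean is β/(α−1) = 17.0/9.8 = 1.7347.

1.7347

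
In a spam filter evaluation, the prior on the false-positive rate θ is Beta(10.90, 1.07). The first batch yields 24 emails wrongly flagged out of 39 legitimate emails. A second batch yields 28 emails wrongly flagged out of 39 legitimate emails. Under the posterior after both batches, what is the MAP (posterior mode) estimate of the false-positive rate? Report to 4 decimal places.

The Beta prior is conjugate to a Binomial/Bernoulli likelihood; the update adds successes to α and failures to β.
After batch 1: Beta(10.90+24, 1.07+15) = Beta(34.90, 16.07).
After batch 2: Beta(34.90+28, 16.07+11) = Beta(62.90, 27.07).
Mode of Beta(a,b) for a,b>1 is (a−1)/(a+b−2) = 61.90/87.97 = 0.7036.

0.7036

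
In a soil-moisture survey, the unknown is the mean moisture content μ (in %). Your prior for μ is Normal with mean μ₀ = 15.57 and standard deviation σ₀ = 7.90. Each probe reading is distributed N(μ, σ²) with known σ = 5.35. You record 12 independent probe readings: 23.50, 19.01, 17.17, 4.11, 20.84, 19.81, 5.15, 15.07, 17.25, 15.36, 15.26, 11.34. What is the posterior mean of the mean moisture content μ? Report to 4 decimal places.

For Normal data with known variance σ², a Normal(μ₀, σ₀²) prior on μ is conjugate. Posterior precision = 1/σ₀² + n/σ²; posterior mean is the precision-weighted average of μ₀ and x̄.
Σxᵢ = 23.50 + 19.01 + 17.17 + 4.11 + 20.84 + 19.81 + 5.15 + 15.07 + 17.25 + 15.36 + 15.26 + 11.34 = 183.87, so n·x̄ = 183.87.
σ₀² = 7.90² = 62.41, σ² = 5.35² = 28.6225; σ² + n·σ₀² = 28.6225 + 12·62.41 = 777.5425.
Posterior mean = (μ₀/σ₀² + n·x̄/σ²)/(1/σ₀² + n/σ²) = (σ²·μ₀ + σ₀²·n·x̄)/(σ² + n·σ₀²) = (28.6225·15.57 + 62.41·183.87)/777.5425 = 11920.979025/777.5425 = 15.3316.

15.3316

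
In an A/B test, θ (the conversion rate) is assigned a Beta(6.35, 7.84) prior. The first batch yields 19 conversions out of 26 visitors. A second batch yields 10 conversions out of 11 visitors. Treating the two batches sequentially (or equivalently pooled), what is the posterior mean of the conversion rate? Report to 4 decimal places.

The Beta prior is conjugate to a Binomial/Bernoulli likelihood; the update adds successes to α and failures to β.
After batch 1: Beta(6.35+19, 7.84+7) = Beta(25.35, 14.84).
After batch 2: Beta(25.35+10, 14.84+1) = Beta(35.35, 15.84).
Posterior mean = α/(α+β) = 35.35/51.19 = 0.6906.

0.6906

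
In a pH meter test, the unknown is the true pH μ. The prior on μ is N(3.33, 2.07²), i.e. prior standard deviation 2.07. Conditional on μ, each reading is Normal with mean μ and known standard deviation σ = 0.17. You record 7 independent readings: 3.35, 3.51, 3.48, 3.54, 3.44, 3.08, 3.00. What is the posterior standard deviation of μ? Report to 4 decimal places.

For Normal data with known variance σ², a Normal(μ₀, σ₀²) prior on μ is conjugate. Posterior precision = 1/σ₀² + n/σ²; posterior mean is the precision-weighted average of μ₀ and x̄.
σ₀² = 2.07² = 4.2849, σ² = 0.17² = 0.0289; σ² + n·σ₀² = 0.0289 + 7·4.2849 = 30.0232.
Posterior precision = 1/σ₀² + n/σ² = 1/4.2849 + 7/0.0289 = (σ² + n·σ₀²)/(σ₀²σ²) = 30.0232/(4.2849·0.0289); posterior variance σₙ² = σ₀²σ²/(σ² + n·σ₀²) = 4.2849·0.0289/30.0232 = 0.004125.
Posterior SD = √σₙ² = √(4.2849·0.0289/30.0232) = 0.0642.

0.0642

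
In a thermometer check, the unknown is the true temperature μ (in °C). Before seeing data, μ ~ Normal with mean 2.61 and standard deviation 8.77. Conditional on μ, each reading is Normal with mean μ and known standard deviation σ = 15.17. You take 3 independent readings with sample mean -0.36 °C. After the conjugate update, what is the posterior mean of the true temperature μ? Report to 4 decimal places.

1.1230

For Normal data with known variance σ², a Normal(μ₀, σ₀²) prior on μ is conjugate. Posterior precision = 1/σ₀² + n/σ²; posterior mean is the precision-weighted average of μ₀ and x̄.
n·x̄ = 3·(-0.36) = -1.08.
σ₀² = 8.77² = 76.9129, σ² = 15.17² = 230.1289; σ² + n·σ₀² = 230.1289 + 3·76.9129 = 460.8676.
Posterior mean = (μ₀/σ₀² + n·x̄/σ²)/(1/σ₀² + n/σ²) = (σ²·μ₀ + σ₀²·n·x̄)/(σ² + n·σ₀²) = (230.1289·2.61 + 76.9129·(-1.08))/460.8676 = 517.570497/460.8676 = 1.1230.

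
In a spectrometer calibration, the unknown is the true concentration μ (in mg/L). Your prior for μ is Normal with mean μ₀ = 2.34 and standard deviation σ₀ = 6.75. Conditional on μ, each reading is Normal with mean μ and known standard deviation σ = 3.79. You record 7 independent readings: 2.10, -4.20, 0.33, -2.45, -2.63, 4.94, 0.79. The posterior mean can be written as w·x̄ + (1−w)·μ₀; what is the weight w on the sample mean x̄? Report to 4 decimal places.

For Normal data with known variance σ², a Normal(μ₀, σ₀²) prior on μ is conjugate. Posterior precision = 1/σ₀² + n/σ²; posterior mean is the precision-weighted average of μ₀ and x̄.
σ₀² = 6.75² = 45.5625, σ² = 3.79² = 14.3641. Prior precision 1/σ₀² = 1/45.5625; data precision n/σ² = 7/14.3641.
w = (n/σ²)/(1/σ₀² + n/σ²) = n·σ₀²/(σ² + n·σ₀²) = 7·45.5625/(14.3641 + 7·45.5625) = 318.9375/333.3016 = 0.9569.

0.9569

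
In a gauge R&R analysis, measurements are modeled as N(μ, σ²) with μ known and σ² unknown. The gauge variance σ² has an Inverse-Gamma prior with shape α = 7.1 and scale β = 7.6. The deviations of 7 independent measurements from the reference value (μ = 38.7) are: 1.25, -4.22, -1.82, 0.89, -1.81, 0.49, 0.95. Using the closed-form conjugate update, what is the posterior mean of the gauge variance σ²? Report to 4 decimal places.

2.2445

With known mean μ and an Inverse-Gamma(α, β) prior on σ², the Normal likelihood is conjugate: posterior is Inv-Gamma(α + n/2, β + Σ(xᵢ−μ)²/2).
Σ(xᵢ−μ)² = (1.25)² + (-4.22)² + (-1.82)² + (0.89)² + (-1.81)² + (0.49)² + (0.95)² = 27.8941.
Posterior: Inv-Gamma(7.1 + 7/2, 7.6 + 27.8941/2) = Inv-Gamma(10.60, 21.54705).
E[σ²|data] = β/(α−1) = 21.54705/9.60 = 2.2445.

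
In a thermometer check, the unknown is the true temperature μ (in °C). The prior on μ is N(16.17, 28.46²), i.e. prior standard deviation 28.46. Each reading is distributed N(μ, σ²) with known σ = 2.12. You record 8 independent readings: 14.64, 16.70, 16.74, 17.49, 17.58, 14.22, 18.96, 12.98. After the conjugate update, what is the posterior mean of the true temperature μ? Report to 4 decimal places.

For Normal data with known variance σ², a Normal(μ₀, σ₀²) prior on μ is conjugate. Posterior precision = 1/σ₀² + n/σ²; posterior mean is the precision-weighted average of μ₀ and x̄.
Σxᵢ = 14.64 + 16.70 + 16.74 + 17.49 + 17.58 + 14.22 + 18.96 + 12.98 = 129.31, so n·x̄ = 129.31.
σ₀² = 28.46² = 809.9716, σ² = 2.12² = 4.4944; σ² + n·σ₀² = 4.4944 + 8·809.9716 = 6484.2672.
Posterior mean = (μ₀/σ₀² + n·x̄/σ²)/(1/σ₀² + n/σ²) = (σ²·μ₀ + σ₀²·n·x̄)/(σ² + n·σ₀²) = (4.4944·16.17 + 809.9716·129.31)/6484.2672 = 104810.102044/6484.2672 = 16.1638.

16.1638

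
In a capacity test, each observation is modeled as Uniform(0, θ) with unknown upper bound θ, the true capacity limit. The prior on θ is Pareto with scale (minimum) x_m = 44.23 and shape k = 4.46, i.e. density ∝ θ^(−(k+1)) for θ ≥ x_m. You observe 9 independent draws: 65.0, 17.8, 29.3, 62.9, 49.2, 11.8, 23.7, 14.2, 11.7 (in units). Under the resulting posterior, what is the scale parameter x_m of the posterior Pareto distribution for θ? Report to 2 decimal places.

A Pareto(scale x_m, shape k) prior on the upper bound θ of Uniform(0, θ) is conjugate: posterior is Pareto(max(x_m, max xᵢ), k + n).
Sample maximum = 65.0; prior scale x_m = 44.23 → posterior scale = max = 65.00.
Posterior shape = 4.46 + 9 = 13.46.
Posterior scale x_m = 65.00.

65.00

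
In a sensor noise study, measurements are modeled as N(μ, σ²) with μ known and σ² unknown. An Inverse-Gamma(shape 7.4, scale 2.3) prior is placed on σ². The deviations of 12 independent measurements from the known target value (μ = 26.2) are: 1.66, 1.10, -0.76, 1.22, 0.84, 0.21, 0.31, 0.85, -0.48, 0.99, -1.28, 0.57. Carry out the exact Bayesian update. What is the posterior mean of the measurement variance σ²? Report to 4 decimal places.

With known mean μ and an Inverse-Gamma(α, β) prior on σ², the Normal likelihood is conjugate: posterior is Inv-Gamma(α + n/2, β + Σ(xᵢ−μ)²/2).
Σ(xᵢ−μ)² = (1.66)² + (1.10)² + (-0.76)² + (1.22)² + (0.84)² + (0.21)² + (0.31)² + (0.85)² + (-0.48)² + (0.99)² + (-1.28)² + (0.57)² = 10.7737.
Posterior: Inv-Gamma(7.4 + 12/2, 2.3 + 10.7737/2) = Inv-Gamma(13.40, 7.68685).
E[σ²|data] = β/(α−1) = 7.68685/12.40 = 0.6199.

0.6199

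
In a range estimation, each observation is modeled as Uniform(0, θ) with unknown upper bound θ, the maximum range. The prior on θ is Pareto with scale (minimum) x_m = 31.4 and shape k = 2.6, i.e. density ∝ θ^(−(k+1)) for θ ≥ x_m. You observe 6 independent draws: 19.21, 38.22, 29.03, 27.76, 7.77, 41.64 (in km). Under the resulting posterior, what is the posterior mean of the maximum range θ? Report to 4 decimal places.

A Pareto(scale x_m, shape k) prior on the upper bound θ of Uniform(0, θ) is conjugate: posterior is Pareto(max(x_m, max xᵢ), k + n).
Sample maximum = 41.64; prior scale x_m = 31.4 → posterior scale = max = 41.64.
Posterior shape = 2.6 + 6 = 8.6.
E[θ|data] = k·x_m/(k−1) = 8.6·41.64/7.6 = 47.1189.

47.1189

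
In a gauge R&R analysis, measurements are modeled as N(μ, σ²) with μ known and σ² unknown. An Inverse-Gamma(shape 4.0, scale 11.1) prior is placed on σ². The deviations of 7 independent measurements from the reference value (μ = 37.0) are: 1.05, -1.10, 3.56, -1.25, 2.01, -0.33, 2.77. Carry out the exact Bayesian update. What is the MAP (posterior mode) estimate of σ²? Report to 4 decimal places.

With known mean μ and an Inverse-Gamma(α, β) prior on σ², the Normal likelihood is conjugate: posterior is Inv-Gamma(α + n/2, β + Σ(xᵢ−μ)²/2).
Σ(xᵢ−μ)² = (1.05)² + (-1.10)² + (3.56)² + (-1.25)² + (2.01)² + (-0.33)² + (2.77)² = 28.3705.
Posterior: Inv-Gamma(4.0 + 7/2, 11.1 + 28.3705/2) = Inv-Gamma(7.50, 25.28525).
Mode = β/(α+1) = 25.28525/8.50 = 2.9747.

2.9747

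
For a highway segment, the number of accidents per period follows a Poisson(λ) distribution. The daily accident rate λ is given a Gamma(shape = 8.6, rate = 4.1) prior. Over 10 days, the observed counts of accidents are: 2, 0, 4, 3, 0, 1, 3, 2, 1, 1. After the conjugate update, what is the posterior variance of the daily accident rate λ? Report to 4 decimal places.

With a Gamma(shape α, rate β) prior, the Poisson likelihood is conjugate: the posterior is Gamma(α + ΣXᵢ, β + n).
Sum of counts S = 17 over n = 10 days.
Posterior: Gamma(α+S, β+n) = Gamma(8.6+17, 4.1+10) = Gamma(25.6, 14.1).
Var = α/β² = 25.6/14.1² = 0.1288.

0.1288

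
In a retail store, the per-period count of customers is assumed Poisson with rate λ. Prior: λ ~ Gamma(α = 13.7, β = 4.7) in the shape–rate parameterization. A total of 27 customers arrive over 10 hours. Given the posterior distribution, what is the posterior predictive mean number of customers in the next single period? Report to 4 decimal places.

With a Gamma(shape α, rate β) prior, the Poisson likelihood is conjugate: the posterior is Gamma(α + ΣXᵢ, β + n).
Posterior: Gamma(α+S, β+n) = Gamma(13.7+27, 4.7+10) = Gamma(40.7, 14.7).
The predictive distribution for one future period is NegBinom with mean α/β = 2.7687.

2.7687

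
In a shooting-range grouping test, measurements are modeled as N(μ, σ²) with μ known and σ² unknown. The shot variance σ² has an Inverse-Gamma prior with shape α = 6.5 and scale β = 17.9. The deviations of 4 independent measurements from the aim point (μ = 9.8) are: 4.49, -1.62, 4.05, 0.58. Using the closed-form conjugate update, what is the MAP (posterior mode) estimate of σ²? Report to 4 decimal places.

With known mean μ and an Inverse-Gamma(α, β) prior on σ², the Normal likelihood is conjugate: posterior is Inv-Gamma(α + n/2, β + Σ(xᵢ−μ)²/2).
Σ(xᵢ−μ)² = (4.49)² + (-1.62)² + (4.05)² + (0.58)² = 39.5234.
Posterior: Inv-Gamma(6.5 + 4/2, 17.9 + 39.5234/2) = Inv-Gamma(8.50, 37.66170).
Mode = β/(α+1) = 37.66170/9.50 = 3.9644.

3.9644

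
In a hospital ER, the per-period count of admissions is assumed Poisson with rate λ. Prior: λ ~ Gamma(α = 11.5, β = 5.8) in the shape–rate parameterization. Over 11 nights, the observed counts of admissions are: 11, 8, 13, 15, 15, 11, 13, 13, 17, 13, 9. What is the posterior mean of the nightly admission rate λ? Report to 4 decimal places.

8.8988

With a Gamma(shape α, rate β) prior, the Poisson likelihood is conjugate: the posterior is Gamma(α + ΣXᵢ, β + n).
Sum of counts S = 138 over n = 11 nights.
Posterior: Gamma(α+S, β+n) = Gamma(11.5+138, 5.8+11) = Gamma(149.5, 16.8).
Posterior mean = α/β = 149.5/16.8 = 8.8988.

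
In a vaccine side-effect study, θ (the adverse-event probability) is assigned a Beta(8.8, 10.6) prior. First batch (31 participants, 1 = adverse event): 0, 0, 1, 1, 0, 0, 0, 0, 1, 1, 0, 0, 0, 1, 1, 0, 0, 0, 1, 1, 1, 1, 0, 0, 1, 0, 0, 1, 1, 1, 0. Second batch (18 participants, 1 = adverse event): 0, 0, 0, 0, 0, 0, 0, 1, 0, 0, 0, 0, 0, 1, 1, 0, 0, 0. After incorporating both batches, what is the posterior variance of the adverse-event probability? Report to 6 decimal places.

The Beta prior is conjugate to a Binomial/Bernoulli likelihood; the update adds successes to α and failures to β.
After batch 1: Beta(8.8+14, 10.6+17) = Beta(22.8, 27.6).
After batch 2: Beta(22.8+3, 27.6+15) = Beta(25.8, 42.6).
Var = αβ/((α+β)²(α+β+1)) = 25.8·42.6/(68.4²·69.4) = 0.003385.

0.003385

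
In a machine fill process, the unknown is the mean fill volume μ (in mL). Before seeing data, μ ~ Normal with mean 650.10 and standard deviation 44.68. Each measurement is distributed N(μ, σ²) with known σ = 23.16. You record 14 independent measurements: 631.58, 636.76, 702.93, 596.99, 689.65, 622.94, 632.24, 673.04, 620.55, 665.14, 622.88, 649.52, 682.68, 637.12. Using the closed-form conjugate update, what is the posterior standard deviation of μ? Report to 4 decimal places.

For Normal data with known variance σ², a Normal(μ₀, σ₀²) prior on μ is conjugate. Posterior precision = 1/σ₀² + n/σ²; posterior mean is the precision-weighted average of μ₀ and x̄.
σ₀² = 44.68² = 1996.3024, σ² = 23.16² = 536.3856; σ² + n·σ₀² = 536.3856 + 14·1996.3024 = 28484.6192.
Posterior precision = 1/σ₀² + n/σ² = 1/1996.3024 + 14/536.3856 = (σ² + n·σ₀²)/(σ₀²σ²) = 28484.6192/(1996.3024·536.3856); posterior variance σₙ² = σ₀²σ²/(σ² + n·σ₀²) = 1996.3024·536.3856/28484.6192 = 37.591791.
Posterior SD = √σₙ² = √(1996.3024·536.3856/28484.6192) = 6.1312.

6.1312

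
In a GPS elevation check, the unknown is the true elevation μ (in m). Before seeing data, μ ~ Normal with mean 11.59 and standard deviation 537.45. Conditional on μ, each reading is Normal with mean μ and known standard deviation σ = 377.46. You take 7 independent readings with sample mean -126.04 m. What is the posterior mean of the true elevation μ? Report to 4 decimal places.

For Normal data with known variance σ², a Normal(μ₀, σ₀²) prior on μ is conjugate. Posterior precision = 1/σ₀² + n/σ²; posterior mean is the precision-weighted average of μ₀ and x̄.
n·x̄ = 7·(-126.04) = -882.28.
σ₀² = 537.45² = 288852.5025, σ² = 377.46² = 142476.0516; σ² + n·σ₀² = 142476.0516 + 7·288852.5025 = 2164443.5691.
Posterior mean = (μ₀/σ₀² + n·x̄/σ²)/(1/σ₀² + n/σ²) = (σ²·μ₀ + σ₀²·n·x̄)/(σ² + n·σ₀²) = (142476.0516·11.59 + 288852.5025·(-882.28))/2164443.5691 = -253197488.467656/2164443.5691 = -116.9804.

-116.9804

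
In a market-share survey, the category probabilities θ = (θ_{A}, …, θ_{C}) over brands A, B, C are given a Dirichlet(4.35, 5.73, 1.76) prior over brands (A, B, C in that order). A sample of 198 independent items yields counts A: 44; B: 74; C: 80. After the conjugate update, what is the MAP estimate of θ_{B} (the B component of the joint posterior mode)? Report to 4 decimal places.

0.3806

The Dirichlet prior is conjugate to the Multinomial likelihood: each posterior αⱼ = prior αⱼ + observed count nⱼ.
Posterior concentration: (48.35, 79.73, 81.76), total = 209.84.
Joint mode component: (α_{B}−1)/(Σα−K) = 78.73/206.84 = 0.3806.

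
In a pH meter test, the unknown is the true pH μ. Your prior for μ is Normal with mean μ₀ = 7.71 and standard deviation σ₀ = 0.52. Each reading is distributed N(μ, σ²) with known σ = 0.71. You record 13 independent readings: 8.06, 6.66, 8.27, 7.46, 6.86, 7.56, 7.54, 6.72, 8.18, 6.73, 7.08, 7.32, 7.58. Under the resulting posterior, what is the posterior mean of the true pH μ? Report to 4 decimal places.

7.4268

For Normal data with known variance σ², a Normal(μ₀, σ₀²) prior on μ is conjugate. Posterior precision = 1/σ₀² + n/σ²; posterior mean is the precision-weighted average of μ₀ and x̄.
Σxᵢ = 8.06 + 6.66 + 8.27 + 7.46 + 6.86 + 7.56 + 7.54 + 6.72 + 8.18 + 6.73 + 7.08 + 7.32 + 7.58 = 96.02, so n·x̄ = 96.02.
σ₀² = 0.52² = 0.2704, σ² = 0.71² = 0.5041; σ² + n·σ₀² = 0.5041 + 13·0.2704 = 4.0193.
Posterior mean = (μ₀/σ₀² + n·x̄/σ²)/(1/σ₀² + n/σ²) = (σ²·μ₀ + σ₀²·n·x̄)/(σ² + n·σ₀²) = (0.5041·7.71 + 0.2704·96.02)/4.0193 = 29.850419/4.0193 = 7.4268.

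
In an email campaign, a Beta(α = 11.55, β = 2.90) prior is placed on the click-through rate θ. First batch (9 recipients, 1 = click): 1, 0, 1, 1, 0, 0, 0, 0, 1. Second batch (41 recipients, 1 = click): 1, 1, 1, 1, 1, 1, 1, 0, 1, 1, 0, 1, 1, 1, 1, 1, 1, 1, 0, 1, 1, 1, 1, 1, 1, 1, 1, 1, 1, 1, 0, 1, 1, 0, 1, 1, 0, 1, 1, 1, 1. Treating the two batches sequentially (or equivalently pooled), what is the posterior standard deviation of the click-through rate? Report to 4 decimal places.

0.0508

The Beta prior is conjugate to a Binomial/Bernoulli likelihood; the update adds successes to α and failures to β.
After batch 1: Beta(11.55+4, 2.90+5) = Beta(15.55, 7.90).
After batch 2: Beta(15.55+35, 7.90+6) = Beta(50.55, 13.90).
Var = αβ/((α+β)²(α+β+1)) = 50.55·13.90/(64.45²·65.45) = 0.00258452; SD = √0.00258452 = 0.0508.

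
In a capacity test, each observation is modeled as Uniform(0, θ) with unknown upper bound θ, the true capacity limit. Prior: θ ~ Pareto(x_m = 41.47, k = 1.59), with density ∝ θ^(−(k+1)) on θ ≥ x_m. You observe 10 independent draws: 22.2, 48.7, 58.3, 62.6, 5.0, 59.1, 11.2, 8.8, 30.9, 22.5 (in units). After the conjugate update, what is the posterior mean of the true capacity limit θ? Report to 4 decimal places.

A Pareto(scale x_m, shape k) prior on the upper bound θ of Uniform(0, θ) is conjugate: posterior is Pareto(max(x_m, max xᵢ), k + n).
Sample maximum = 62.6; prior scale x_m = 41.47 → posterior scale = max = 62.60.
Posterior shape = 1.59 + 10 = 11.59.
E[θ|data] = k·x_m/(k−1) = 11.59·62.60/10.59 = 68.5112.

68.5112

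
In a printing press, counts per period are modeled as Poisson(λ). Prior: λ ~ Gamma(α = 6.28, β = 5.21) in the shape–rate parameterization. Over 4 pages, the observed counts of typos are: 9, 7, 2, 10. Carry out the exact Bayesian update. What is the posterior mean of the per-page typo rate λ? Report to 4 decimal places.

With a Gamma(shape α, rate β) prior, the Poisson likelihood is conjugate: the posterior is Gamma(α + ΣXᵢ, β + n).
Sum of counts S = 28 over n = 4 pages.
Posterior: Gamma(α+S, β+n) = Gamma(6.28+28, 5.21+4) = Gamma(34.28, 9.21).
Posterior mean = α/β = 34.28/9.21 = 3.7220.

3.7220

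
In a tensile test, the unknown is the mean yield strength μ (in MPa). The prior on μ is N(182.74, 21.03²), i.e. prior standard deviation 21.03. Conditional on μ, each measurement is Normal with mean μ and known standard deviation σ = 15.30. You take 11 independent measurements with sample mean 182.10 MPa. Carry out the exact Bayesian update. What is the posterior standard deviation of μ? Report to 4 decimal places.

For Normal data with known variance σ², a Normal(μ₀, σ₀²) prior on μ is conjugate. Posterior precision = 1/σ₀² + n/σ²; posterior mean is the precision-weighted average of μ₀ and x̄.
σ₀² = 21.03² = 442.2609, σ² = 15.30² = 234.09; σ² + n·σ₀² = 234.09 + 11·442.2609 = 5098.9599.
Posterior precision = 1/σ₀² + n/σ² = 1/442.2609 + 11/234.09 = (σ² + n·σ₀²)/(σ₀²σ²) = 5098.9599/(442.2609·234.09); posterior variance σₙ² = σ₀²σ²/(σ² + n·σ₀²) = 442.2609·234.09/5098.9599 = 20.303916.
Posterior SD = √σₙ² = √(442.2609·234.09/5098.9599) = 4.5060.

4.5060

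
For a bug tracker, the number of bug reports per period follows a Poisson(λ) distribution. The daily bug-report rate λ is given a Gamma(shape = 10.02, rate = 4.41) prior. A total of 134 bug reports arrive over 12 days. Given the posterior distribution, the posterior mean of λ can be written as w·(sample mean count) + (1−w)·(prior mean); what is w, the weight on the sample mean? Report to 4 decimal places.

0.7313

With a Gamma(shape α, rate β) prior, the Poisson likelihood is conjugate: the posterior is Gamma(α + ΣXᵢ, β + n).
Posterior mean = (α₀+S)/(β₀+n) = [n/(β₀+n)]·(S/n) + [β₀/(β₀+n)]·(α₀/β₀), so only n and β₀ enter the weight.
Weight on data w = n/(β₀+n) = 12/(4.41+12) = 12/16.41 = 0.7313.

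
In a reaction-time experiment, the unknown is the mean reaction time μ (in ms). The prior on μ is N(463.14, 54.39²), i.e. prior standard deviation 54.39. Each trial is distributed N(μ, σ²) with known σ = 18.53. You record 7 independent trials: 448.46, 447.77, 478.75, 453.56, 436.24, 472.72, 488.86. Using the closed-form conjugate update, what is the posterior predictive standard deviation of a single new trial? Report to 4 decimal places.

19.7892

For Normal data with known variance σ², a Normal(μ₀, σ₀²) prior on μ is conjugate. Posterior precision = 1/σ₀² + n/σ²; posterior mean is the precision-weighted average of μ₀ and x̄.
σ₀² = 54.39² = 2958.2721, σ² = 18.53² = 343.3609; σ² + n·σ₀² = 343.3609 + 7·2958.2721 = 21051.2656.
Posterior precision = 1/σ₀² + n/σ² = 1/2958.2721 + 7/343.3609 = (σ² + n·σ₀²)/(σ₀²σ²) = 21051.2656/(2958.2721·343.3609); posterior variance σₙ² = σ₀²σ²/(σ² + n·σ₀²) = 2958.2721·343.3609/21051.2656 = 48.251492.
Predictive variance for one new observation = σₙ² + σ² = 2958.2721·343.3609/21051.2656 + 343.3609 = σ²·(σ₀² + 21051.2656)/21051.2656 = 343.3609·24009.5377/21051.2656 = 391.612392; SD = √(343.3609·24009.5377/21051.2656) = 19.7892.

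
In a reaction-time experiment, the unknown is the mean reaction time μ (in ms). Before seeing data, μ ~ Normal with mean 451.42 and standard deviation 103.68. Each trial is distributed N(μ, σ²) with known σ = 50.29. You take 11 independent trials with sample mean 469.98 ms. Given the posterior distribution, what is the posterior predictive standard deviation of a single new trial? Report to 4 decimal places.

For Normal data with known variance σ², a Normal(μ₀, σ₀²) prior on μ is conjugate. Posterior precision = 1/σ₀² + n/σ²; posterior mean is the precision-weighted average of μ₀ and x̄.
σ₀² = 103.68² = 10749.5424, σ² = 50.29² = 2529.0841; σ² + n·σ₀² = 2529.0841 + 11·10749.5424 = 120774.0505.
Posterior precision = 1/σ₀² + n/σ² = 1/10749.5424 + 11/2529.0841 = (σ² + n·σ₀²)/(σ₀²σ²) = 120774.0505/(10749.5424·2529.0841); posterior variance σₙ² = σ₀²σ²/(σ² + n·σ₀²) = 10749.5424·2529.0841/120774.0505 = 225.102136.
Predictive variance for one new observation = σₙ² + σ² = 10749.5424·2529.0841/120774.0505 + 2529.0841 = σ²·(σ₀² + 120774.0505)/120774.0505 = 2529.0841·131523.5929/120774.0505 = 2754.186236; SD = √(2529.0841·131523.5929/120774.0505) = 52.4803.

52.4803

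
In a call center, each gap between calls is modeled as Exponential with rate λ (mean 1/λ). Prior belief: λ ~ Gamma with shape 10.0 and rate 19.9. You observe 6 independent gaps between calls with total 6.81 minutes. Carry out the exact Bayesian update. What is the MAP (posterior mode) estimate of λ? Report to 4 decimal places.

With a Gamma(shape α, rate β) prior on the exponential rate λ, the posterior after n observations with total T = Σxᵢ is Gamma(α+n, β+T).
Posterior: Gamma(10.0+6, 19.9+6.81) = Gamma(16.0, 26.71).
Mode = (α−1)/β = 0.5616.

0.5616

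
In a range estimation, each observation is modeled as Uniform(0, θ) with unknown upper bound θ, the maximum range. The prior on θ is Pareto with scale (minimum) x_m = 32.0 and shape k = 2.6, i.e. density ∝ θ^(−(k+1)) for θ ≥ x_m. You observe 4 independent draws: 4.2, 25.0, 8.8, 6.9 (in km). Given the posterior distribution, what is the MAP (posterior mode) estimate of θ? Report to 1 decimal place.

A Pareto(scale x_m, shape k) prior on the upper bound θ of Uniform(0, θ) is conjugate: posterior is Pareto(max(x_m, max xᵢ), k + n).
Sample maximum = 25.0; prior scale x_m = 32.0 → posterior scale = max = 32.0.
Posterior shape = 2.6 + 4 = 6.6.
The Pareto density is decreasing on [x_m, ∞), so the mode is x_m = 32.0.

32.0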